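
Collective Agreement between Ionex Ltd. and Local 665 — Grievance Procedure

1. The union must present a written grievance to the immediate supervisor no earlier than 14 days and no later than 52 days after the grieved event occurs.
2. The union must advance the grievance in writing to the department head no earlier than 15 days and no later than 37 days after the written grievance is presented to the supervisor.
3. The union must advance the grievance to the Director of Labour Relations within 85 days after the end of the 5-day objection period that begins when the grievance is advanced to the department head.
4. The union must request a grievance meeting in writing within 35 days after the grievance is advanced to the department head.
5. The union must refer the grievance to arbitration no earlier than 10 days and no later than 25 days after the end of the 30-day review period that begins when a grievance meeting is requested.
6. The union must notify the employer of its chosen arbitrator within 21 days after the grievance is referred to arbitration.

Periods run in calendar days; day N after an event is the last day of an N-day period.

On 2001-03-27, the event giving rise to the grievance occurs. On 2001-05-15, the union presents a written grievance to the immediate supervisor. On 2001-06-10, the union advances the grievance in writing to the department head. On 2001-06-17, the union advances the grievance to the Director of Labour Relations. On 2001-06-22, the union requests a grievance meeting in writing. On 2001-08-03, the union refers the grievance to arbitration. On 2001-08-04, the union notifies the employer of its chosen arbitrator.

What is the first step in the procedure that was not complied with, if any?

Step 1 — 14 and 52 days from 2001-03-27 (when the grieved event occurs) are 2001-04-10 and 2001-05-18 respectively; done 2001-05-15 — within the window.
Step 2 — 15 and 37 days from 2001-05-15 (when the written grievance is presented to the supervisor) are 2001-05-30 and 2001-06-21 respectively; 2001-06-10 falls inside that range.
Step 3 — counting 85 days from 2001-06-15 (end of the 5-day objection period, which began when the grievance is advanced to the department head on 2001-06-10) gives a deadline of 2001-09-08; done 2001-06-17 — timely.
Step 4 — counting 35 days from 2001-06-10 (when the grievance is advanced to the department head) gives a deadline of 2001-07-15; 2001-06-22 is within that limit.
Step 5 — 10 and 25 days from 2001-07-22 (end of the 30-day review period, which began when a grievance meeting is requested on 2001-06-22) are 2001-08-01 and 2001-08-16 respectively; done 2001-08-03 — within the window.
Step 6 — counting 21 days from 2001-08-03 (when the grievance is referred to arbitration) gives a deadline of 2001-08-24; done 2001-08-04 — timely.

None — every step was satisfied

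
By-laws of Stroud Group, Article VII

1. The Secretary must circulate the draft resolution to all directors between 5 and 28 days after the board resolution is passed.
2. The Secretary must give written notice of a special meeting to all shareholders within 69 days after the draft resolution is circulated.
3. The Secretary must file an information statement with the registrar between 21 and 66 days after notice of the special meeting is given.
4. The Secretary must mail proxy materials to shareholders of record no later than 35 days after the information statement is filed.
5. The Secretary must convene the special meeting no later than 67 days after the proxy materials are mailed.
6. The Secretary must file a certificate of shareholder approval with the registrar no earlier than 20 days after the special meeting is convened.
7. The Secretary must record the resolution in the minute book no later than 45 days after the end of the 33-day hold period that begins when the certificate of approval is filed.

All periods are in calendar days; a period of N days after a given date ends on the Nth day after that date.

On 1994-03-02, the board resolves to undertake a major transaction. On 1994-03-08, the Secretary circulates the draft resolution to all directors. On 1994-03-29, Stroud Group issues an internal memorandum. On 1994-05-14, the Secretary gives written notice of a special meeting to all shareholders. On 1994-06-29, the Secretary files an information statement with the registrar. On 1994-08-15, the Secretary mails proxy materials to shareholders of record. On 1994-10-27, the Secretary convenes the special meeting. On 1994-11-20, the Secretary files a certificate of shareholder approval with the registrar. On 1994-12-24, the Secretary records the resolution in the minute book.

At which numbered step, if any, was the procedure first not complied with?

Step 1 — 5 and 28 days from 1994-03-02 (when the board resolution is passed) are 1994-03-07 and 1994-03-30 respectively; done 1994-03-08, which is between those dates.
Step 2 — counting 69 days from 1994-03-08 (when the draft resolution is circulated) gives a deadline of 1994-05-16; done 1994-05-14 — timely.
Step 3 — 21 and 66 days from 1994-05-14 (when notice of the special meeting is given) are 1994-06-04 and 1994-07-19 respectively; done 1994-06-29, which is between those dates.
Step 4 — counting 35 days from 1994-06-29 (when the information statement is filed) gives a deadline of 1994-08-03; done 1994-08-15 — 12 days late.

Step 4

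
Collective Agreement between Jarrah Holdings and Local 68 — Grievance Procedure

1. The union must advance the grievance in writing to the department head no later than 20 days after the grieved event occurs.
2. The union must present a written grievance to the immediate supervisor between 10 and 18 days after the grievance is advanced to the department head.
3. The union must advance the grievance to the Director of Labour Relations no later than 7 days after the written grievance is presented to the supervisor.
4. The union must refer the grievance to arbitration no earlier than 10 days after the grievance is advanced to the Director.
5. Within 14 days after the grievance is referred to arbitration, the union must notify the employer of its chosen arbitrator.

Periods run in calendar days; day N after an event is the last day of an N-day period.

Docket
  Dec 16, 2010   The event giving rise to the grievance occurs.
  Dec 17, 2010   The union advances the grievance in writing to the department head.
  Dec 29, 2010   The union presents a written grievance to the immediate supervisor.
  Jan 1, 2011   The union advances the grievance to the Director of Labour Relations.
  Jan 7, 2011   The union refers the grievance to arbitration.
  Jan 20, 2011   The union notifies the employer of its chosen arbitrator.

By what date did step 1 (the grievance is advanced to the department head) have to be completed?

Jan 5, 2011

Step 1 runs from Dec 16, 2010, when the grieved event occurs. 20 days after Dec 16, 2010 is Jan 5, 2011.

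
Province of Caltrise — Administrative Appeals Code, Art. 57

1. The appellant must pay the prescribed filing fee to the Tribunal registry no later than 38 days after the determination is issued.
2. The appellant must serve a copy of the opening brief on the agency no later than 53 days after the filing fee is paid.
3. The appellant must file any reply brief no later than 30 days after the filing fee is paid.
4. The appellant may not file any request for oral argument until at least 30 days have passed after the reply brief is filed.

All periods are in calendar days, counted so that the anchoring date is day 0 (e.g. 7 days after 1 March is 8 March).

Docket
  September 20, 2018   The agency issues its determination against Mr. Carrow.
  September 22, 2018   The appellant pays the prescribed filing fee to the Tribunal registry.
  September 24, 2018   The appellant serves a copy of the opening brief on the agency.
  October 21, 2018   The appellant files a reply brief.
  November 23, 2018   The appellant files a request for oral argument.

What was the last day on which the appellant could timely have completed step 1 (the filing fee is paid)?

October 28, 2018

Step 1 runs from September 20, 2018, when the determination is issued. 38 days after September 20, 2018 is October 28, 2018.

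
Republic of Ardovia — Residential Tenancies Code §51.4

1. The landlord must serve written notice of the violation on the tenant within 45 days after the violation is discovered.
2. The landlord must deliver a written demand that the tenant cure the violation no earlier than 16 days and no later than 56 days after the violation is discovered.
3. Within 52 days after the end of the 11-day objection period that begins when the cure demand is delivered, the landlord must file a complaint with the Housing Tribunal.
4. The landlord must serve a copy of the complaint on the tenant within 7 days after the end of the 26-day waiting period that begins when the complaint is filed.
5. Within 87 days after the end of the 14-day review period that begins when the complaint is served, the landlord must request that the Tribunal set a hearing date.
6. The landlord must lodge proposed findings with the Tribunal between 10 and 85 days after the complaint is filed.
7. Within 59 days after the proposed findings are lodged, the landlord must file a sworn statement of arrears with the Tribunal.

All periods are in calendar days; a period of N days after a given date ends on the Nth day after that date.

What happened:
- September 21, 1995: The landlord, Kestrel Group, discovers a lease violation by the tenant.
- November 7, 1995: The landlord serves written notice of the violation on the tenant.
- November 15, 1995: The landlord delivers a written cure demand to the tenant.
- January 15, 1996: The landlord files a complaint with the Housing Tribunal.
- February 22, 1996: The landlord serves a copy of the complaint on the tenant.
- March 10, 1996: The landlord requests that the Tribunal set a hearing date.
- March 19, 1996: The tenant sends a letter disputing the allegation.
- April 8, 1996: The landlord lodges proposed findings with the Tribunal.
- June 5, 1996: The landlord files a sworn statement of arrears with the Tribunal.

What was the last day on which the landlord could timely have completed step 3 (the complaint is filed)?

January 17, 1996

The cure demand is delivered on November 15, 1995; the 11-day objection period therefore ends November 26, 1995, and step 3 runs from that date. 52 days after November 26, 1995 is January 17, 1996.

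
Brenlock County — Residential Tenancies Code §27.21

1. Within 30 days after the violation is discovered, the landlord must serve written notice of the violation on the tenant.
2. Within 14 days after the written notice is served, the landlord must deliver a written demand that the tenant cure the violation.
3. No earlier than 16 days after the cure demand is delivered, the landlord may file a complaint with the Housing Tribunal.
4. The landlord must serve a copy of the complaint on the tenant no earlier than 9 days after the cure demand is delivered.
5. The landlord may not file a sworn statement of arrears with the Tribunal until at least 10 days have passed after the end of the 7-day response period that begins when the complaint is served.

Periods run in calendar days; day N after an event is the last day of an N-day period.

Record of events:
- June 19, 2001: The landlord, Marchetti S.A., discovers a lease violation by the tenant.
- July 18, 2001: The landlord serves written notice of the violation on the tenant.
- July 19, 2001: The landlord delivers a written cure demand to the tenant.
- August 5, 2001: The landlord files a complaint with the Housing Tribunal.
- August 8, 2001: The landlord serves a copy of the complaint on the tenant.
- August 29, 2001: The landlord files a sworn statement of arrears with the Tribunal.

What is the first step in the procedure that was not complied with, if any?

None — every step was satisfied

(1) due by June 19, 2001 + 30 days = July 19, 2001; completed July 18, 2001, before the deadline.
(2) due by July 18, 2001 + 14 days = August 1, 2001; completed July 19, 2001, before the deadline.
(3) permitted from July 19, 2001 + 16 days = August 4, 2001 onward; done August 5, 2001, after the minimum wait.
(4) permitted from July 19, 2001 + 9 days = July 28, 2001 onward; done August 8, 2001, after the minimum wait.
(5) permitted from August 15, 2001 + 10 days = August 25, 2001 onward; August 29, 2001 is on or after that date.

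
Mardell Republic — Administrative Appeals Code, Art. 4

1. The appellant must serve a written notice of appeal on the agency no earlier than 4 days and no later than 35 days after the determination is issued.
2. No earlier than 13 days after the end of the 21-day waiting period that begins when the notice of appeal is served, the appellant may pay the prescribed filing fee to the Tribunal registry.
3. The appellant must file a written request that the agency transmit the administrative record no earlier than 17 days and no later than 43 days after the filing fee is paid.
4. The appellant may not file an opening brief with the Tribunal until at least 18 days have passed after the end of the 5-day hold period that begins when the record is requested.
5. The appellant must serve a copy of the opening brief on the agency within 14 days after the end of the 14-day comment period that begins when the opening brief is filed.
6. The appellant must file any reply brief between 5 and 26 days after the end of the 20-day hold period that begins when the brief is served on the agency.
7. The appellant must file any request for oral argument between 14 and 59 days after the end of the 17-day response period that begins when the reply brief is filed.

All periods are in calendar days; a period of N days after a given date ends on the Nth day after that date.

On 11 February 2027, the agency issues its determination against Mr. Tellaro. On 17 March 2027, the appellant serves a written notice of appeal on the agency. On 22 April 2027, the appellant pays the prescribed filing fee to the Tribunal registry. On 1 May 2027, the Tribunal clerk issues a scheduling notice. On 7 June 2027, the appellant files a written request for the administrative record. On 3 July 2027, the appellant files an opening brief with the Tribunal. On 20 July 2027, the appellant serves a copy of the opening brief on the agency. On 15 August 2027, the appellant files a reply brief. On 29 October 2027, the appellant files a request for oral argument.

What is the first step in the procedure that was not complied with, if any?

(1) the permitted window runs from 11 February 2027 + 4 = 15 February 2027 to 11 February 2027 + 35 = 18 March 2027; 17 March 2027 falls inside that range.
(2) permitted from 7 April 2027 + 13 days = 20 April 2027 onward; done 22 April 2027, after the minimum wait.
(3) the permitted window runs from 22 April 2027 + 17 = 9 May 2027 to 22 April 2027 + 43 = 4 June 2027; 7 June 2027 is 3 days past the end of the window.
No need to go further; step 3 was not satisfied.

Step 3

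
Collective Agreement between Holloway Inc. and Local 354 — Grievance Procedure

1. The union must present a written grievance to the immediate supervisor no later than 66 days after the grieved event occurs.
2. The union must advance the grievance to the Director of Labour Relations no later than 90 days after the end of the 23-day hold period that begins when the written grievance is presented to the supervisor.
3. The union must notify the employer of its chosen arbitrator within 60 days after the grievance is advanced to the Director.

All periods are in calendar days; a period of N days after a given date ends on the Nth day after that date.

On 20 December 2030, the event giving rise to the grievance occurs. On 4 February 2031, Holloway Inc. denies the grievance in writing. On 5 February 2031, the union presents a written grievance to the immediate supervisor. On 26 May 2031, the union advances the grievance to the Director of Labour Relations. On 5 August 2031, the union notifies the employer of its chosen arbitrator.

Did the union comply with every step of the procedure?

No

Step 1 — counting 66 days from 20 December 2030 (when the grieved event occurs) gives a deadline of 24 February 2031; 5 February 2031 is within that limit.
Step 2 — counting 90 days from 28 February 2031 (end of the 23-day hold period, which began when the written grievance is presented to the supervisor on 5 February 2031) gives a deadline of 29 May 2031; 26 May 2031 is within that limit.
Step 3 — counting 60 days from 26 May 2031 (when the grievance is advanced to the Director) gives a deadline of 25 July 2031; 5 August 2031 misses that deadline by 11 days.
That is the first point of non-compliance.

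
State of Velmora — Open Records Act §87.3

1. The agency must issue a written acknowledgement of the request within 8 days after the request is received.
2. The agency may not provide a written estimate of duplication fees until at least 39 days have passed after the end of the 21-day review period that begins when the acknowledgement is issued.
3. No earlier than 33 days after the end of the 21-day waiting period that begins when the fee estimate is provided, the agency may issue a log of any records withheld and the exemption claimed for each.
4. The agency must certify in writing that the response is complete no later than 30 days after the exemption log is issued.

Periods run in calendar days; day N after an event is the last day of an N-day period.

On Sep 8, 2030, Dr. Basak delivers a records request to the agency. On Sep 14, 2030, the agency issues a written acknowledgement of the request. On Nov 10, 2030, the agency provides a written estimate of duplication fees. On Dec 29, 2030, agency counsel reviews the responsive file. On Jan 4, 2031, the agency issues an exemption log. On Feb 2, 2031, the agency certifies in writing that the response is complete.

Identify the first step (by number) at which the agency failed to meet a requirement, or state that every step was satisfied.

Step 1 — counting 8 days from Sep 8, 2030 (when the request is received) gives a deadline of Sep 16, 2030; completed Sep 14, 2030, before the deadline.
Step 2 — must wait 39 days from Oct 5, 2030 (end of the 21-day review period, which began when the acknowledgement is issued on Sep 14, 2030), so not before Nov 13, 2030; done Nov 10, 2030 — 3 days too early.
Later steps need not be reached.

Step 2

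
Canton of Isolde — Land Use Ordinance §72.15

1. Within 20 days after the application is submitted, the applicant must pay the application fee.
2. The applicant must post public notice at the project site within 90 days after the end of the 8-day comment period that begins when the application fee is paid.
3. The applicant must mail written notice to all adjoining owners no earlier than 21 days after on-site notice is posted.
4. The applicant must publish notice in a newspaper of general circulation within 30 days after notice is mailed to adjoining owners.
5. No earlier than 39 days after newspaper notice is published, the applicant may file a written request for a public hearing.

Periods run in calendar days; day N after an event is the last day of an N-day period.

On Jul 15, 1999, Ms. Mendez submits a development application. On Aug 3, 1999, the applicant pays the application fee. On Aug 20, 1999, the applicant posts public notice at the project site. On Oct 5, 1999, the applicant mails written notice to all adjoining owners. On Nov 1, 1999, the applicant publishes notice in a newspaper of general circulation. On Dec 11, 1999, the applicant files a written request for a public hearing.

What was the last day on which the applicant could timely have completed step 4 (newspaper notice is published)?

Step 4 runs from Oct 5, 1999, when notice is mailed to adjoining owners. 30 days after Oct 5, 1999 is Nov 4, 1999.

Nov 4, 1999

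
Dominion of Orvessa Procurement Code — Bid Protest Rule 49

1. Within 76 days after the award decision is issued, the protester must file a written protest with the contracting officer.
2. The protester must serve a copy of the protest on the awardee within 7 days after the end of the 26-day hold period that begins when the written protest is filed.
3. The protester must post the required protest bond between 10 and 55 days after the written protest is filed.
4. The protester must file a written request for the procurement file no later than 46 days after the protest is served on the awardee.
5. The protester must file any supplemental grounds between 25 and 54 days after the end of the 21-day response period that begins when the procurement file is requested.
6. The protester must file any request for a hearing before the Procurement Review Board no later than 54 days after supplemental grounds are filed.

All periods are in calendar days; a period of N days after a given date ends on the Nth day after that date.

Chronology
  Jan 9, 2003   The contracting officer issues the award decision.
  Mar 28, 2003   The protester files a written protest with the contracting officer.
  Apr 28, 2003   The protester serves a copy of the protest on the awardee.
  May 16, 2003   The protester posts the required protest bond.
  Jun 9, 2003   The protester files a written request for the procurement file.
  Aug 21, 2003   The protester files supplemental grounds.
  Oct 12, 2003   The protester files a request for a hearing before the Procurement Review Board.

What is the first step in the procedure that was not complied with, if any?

Step 1: 76 days after Jan 9, 2003 (when the award decision is issued) is Mar 26, 2003; Mar 28, 2003 misses that deadline by 2 days.

Step 1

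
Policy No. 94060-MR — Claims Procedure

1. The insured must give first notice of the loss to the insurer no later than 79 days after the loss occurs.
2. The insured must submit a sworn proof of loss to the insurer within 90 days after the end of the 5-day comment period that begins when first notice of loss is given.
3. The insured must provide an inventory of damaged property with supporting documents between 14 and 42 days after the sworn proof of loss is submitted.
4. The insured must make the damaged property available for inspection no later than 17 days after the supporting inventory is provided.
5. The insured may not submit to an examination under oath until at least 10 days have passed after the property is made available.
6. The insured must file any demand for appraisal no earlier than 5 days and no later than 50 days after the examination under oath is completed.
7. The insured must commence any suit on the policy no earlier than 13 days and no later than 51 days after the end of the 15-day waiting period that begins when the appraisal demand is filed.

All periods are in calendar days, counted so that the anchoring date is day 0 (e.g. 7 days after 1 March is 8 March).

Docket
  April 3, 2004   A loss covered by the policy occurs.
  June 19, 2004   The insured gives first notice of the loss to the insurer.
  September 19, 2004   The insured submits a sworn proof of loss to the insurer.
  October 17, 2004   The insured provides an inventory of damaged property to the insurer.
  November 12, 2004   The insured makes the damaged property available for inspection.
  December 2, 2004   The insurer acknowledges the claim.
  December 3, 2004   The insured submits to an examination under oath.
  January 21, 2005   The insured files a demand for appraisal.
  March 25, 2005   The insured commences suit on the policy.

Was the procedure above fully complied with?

Step 1: 79 days after April 3, 2004 (when the loss occurs) is June 21, 2004; June 19, 2004 is within that limit.
Step 2: 90 days after June 24, 2004 (end of the 5-day comment period, which began when first notice of loss is given on June 19, 2004) is September 22, 2004; completed September 19, 2004, before the deadline.
Step 3: the window is 14–42 days after September 19, 2004 (when the sworn proof of loss is submitted), so October 3, 2004 through October 31, 2004; done October 17, 2004, which is between those dates.
Step 4: 17 days after October 17, 2004 (when the supporting inventory is provided) is November 3, 2004; November 12, 2004 misses that deadline by 9 days.

No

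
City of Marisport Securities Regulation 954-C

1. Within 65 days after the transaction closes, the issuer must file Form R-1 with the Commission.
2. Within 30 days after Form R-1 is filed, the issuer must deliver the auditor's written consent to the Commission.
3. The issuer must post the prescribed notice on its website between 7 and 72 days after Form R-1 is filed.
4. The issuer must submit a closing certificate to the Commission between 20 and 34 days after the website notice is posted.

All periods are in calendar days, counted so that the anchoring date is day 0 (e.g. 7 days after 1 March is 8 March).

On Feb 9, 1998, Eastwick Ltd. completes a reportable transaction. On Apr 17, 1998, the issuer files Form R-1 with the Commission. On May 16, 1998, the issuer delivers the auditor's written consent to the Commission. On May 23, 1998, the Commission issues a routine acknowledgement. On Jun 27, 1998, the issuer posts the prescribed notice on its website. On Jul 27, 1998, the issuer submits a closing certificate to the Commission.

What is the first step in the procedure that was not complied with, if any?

Step 1

(1) due by Feb 9, 1998 + 65 days = Apr 15, 1998; not done until Apr 17, 1998, 2 days after the deadline.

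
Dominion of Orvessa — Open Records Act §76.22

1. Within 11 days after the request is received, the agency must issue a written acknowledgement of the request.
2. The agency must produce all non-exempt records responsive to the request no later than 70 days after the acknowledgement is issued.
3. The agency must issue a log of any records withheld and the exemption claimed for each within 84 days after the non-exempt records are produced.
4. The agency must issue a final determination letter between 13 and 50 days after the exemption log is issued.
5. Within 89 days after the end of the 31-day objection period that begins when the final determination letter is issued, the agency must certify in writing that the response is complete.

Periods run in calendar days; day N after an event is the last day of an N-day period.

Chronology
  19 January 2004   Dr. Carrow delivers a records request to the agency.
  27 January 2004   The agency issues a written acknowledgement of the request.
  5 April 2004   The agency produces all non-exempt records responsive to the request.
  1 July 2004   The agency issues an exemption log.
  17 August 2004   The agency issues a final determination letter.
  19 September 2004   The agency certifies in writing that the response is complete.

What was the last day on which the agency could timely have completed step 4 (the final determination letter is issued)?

Step 4 runs from 1 July 2004, when the exemption log is issued. The window is 13–50 days after 1 July 2004; it closes on 20 August 2004.

20 August 2004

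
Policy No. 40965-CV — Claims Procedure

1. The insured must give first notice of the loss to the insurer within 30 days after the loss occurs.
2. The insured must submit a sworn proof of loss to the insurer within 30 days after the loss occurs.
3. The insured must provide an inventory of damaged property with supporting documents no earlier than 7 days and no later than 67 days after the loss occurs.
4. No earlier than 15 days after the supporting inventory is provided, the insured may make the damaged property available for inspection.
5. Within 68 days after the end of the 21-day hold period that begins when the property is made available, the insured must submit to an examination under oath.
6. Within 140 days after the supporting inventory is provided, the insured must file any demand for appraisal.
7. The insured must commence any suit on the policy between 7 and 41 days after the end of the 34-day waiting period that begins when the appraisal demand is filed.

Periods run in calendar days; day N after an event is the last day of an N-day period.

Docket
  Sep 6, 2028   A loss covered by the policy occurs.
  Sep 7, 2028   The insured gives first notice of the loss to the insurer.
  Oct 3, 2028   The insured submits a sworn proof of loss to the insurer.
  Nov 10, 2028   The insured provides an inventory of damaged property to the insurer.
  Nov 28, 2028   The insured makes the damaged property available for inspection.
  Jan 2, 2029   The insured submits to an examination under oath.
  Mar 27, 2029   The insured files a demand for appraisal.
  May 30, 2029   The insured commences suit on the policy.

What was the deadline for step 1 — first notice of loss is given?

Oct 6, 2028

Step 1 runs from Sep 6, 2028, when the loss occurs. 30 days after Sep 6, 2028 is Oct 6, 2028.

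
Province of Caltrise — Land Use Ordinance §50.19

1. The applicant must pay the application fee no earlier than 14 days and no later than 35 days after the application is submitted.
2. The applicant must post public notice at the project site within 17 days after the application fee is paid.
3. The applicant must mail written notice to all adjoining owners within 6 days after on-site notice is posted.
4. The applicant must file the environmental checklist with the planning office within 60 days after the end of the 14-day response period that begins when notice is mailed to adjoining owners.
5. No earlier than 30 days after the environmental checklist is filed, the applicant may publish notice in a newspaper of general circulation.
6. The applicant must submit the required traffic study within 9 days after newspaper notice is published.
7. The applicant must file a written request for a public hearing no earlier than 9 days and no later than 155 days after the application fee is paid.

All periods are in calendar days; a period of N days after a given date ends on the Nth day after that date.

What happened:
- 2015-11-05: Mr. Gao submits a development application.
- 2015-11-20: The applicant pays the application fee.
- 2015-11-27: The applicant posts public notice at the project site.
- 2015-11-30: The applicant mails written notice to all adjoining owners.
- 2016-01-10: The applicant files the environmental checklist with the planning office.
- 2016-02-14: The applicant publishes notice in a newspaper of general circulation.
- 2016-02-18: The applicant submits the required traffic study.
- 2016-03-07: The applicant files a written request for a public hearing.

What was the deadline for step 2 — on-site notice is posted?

2015-12-07

Step 2 runs from 2015-11-20, when the application fee is paid. 17 days after 2015-11-20 is 2015-12-07.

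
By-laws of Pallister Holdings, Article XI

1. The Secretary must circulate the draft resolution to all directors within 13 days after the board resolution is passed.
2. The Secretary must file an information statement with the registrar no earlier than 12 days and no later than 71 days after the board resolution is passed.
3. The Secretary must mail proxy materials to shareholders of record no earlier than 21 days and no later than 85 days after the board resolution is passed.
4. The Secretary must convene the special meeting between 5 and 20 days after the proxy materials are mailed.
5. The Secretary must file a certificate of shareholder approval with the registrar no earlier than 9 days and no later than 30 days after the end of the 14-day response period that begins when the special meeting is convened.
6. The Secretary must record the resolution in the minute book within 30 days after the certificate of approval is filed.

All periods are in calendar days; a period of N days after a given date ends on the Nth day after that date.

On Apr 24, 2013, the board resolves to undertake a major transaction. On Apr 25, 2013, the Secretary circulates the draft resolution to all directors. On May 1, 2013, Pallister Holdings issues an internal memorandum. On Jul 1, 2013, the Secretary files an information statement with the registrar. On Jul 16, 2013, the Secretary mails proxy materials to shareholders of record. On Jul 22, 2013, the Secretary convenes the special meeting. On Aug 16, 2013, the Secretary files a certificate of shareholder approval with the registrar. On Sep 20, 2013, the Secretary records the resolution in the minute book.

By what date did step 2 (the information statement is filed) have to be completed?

Jul 4, 2013

Step 2 runs from Apr 24, 2013, when the board resolution is passed. The window is 12–71 days after Apr 24, 2013; it closes on Jul 4, 2013.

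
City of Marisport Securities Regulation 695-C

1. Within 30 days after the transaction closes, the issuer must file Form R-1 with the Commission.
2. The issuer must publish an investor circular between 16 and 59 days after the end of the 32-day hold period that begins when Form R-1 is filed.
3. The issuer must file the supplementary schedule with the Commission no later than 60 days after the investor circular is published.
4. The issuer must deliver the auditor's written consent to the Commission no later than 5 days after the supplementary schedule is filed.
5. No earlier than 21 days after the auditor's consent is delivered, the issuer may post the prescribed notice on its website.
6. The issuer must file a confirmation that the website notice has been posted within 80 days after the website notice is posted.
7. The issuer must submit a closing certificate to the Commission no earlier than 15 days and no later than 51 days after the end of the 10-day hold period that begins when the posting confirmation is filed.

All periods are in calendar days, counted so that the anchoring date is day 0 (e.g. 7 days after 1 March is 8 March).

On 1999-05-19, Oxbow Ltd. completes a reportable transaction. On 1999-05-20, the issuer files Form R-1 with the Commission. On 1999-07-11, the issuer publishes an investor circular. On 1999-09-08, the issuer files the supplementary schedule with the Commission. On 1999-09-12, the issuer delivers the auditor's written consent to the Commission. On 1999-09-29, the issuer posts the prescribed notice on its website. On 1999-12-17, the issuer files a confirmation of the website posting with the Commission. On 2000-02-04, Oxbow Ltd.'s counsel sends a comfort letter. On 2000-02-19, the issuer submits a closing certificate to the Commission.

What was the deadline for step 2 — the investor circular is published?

1999-08-19

Form R-1 is filed on 1999-05-20; the 32-day hold period therefore ends 1999-06-21, and step 2 runs from that date. The window is 16–59 days after 1999-06-21; it closes on 1999-08-19.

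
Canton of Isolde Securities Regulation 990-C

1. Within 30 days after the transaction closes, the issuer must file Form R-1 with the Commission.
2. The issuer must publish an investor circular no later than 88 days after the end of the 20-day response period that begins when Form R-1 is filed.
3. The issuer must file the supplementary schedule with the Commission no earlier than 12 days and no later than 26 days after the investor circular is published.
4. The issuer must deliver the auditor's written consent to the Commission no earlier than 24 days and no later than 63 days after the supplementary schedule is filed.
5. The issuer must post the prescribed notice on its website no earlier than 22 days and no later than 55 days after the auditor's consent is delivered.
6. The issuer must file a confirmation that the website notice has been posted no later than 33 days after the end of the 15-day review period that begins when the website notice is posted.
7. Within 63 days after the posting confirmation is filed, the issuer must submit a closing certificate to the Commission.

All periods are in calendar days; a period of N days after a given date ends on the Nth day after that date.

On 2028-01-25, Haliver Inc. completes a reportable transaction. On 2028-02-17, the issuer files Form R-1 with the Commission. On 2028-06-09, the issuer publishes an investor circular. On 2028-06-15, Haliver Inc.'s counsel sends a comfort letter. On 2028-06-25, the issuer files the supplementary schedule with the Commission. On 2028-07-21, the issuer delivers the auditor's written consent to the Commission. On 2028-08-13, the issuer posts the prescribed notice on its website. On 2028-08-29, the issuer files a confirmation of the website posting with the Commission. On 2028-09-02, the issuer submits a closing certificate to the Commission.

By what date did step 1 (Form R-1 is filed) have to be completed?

Step 1 runs from 2028-01-25, when the transaction closes. 30 days after 2028-01-25 is 2028-02-24.

2028-02-24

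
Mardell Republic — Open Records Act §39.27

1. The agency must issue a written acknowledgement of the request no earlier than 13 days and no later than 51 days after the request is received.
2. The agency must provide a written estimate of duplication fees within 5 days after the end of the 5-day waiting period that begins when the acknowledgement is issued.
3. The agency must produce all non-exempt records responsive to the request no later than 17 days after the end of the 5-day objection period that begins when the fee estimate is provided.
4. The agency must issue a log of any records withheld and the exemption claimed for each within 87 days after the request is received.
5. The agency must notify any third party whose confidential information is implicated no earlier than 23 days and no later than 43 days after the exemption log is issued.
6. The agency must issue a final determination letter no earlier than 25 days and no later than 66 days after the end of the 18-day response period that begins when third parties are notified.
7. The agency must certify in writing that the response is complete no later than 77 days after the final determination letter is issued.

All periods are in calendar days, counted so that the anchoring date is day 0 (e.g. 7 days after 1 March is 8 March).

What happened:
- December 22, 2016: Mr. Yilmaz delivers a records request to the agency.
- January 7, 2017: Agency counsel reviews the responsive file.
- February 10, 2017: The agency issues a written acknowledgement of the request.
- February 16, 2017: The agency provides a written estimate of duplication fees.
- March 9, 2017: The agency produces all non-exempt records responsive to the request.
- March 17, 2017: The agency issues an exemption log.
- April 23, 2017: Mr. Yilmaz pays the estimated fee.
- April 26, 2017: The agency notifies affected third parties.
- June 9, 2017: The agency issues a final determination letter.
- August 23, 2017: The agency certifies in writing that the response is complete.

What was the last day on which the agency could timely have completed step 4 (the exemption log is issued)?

Step 4 runs from December 22, 2016, when the request is received. 87 days after December 22, 2016 is March 19, 2017.

March 19, 2017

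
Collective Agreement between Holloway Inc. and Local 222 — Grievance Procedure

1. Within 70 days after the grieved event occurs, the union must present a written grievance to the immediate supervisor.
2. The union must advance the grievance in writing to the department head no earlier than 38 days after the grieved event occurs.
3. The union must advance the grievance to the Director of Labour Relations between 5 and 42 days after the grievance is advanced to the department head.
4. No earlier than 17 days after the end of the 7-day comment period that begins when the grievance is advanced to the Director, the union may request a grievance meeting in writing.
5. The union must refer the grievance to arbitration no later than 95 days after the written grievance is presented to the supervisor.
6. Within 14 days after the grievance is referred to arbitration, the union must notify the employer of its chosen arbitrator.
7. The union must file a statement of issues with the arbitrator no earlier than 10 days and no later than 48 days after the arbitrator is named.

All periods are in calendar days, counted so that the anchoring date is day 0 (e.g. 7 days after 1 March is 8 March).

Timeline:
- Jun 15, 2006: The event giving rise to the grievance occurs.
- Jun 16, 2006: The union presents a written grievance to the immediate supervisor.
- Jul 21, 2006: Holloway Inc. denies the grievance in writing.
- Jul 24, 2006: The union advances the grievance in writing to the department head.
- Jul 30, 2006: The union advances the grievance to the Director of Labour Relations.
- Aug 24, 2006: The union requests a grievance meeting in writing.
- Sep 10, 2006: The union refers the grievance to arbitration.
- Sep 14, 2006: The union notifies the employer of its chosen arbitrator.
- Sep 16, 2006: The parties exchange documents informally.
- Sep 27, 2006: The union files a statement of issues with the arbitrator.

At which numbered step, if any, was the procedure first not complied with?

Step 1: 70 days after Jun 15, 2006 (when the grieved event occurs) is Aug 24, 2006; Jun 16, 2006 is within that limit.
Step 2: the earliest permitted date is 38 days after Jun 15, 2006 (when the grieved event occurs), i.e. Jul 23, 2006; done Jul 24, 2006, after the minimum wait.
Step 3: the window is 5–42 days after Jul 24, 2006 (when the grievance is advanced to the department head), so Jul 29, 2006 through Sep 4, 2006; Jul 30, 2006 falls inside that range.
Step 4: the earliest permitted date is 17 days after Aug 6, 2006 (end of the 7-day comment period, which began when the grievance is advanced to the Director on Jul 30, 2006), i.e. Aug 23, 2006; done Aug 24, 2006, after the minimum wait.
Step 5: 95 days after Jun 16, 2006 (when the written grievance is presented to the supervisor) is Sep 19, 2006; Sep 10, 2006 is within that limit.
Step 6: 14 days after Sep 10, 2006 (when the grievance is referred to arbitration) is Sep 24, 2006; Sep 14, 2006 is within that limit.
Step 7: the window is 10–48 days after Sep 14, 2006 (when the arbitrator is named), so Sep 24, 2006 through Nov 1, 2006; done Sep 27, 2006, which is between those dates.

None — every step was satisfied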